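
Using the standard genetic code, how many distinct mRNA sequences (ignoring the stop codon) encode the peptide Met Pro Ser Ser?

144

Met: 1 codon.
Pro: 4 codons.
Ser: 6 codons.
Ser: 6 codons.
1 × 4 × 6 × 6 = 144.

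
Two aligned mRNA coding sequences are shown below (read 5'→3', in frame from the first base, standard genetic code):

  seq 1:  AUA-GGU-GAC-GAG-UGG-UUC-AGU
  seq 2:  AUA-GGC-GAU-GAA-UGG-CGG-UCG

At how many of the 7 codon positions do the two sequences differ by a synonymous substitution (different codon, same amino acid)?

Codon 1: AUA Ile / AUA Ile — identical.
Codon 2: GGU Gly / GGC Gly — synonymous.
Codon 3: GAC Asp / GAU Asp — synonymous.
Codon 4: GAG Glu / GAA Glu — synonymous.
Codon 5: UGG Trp / UGG Trp — identical.
Codon 6: UUC Phe / CGG Arg — nonsynonymous.
Codon 7: AGU Ser / UCG Ser — synonymous.
Synonymous differences: 4.

4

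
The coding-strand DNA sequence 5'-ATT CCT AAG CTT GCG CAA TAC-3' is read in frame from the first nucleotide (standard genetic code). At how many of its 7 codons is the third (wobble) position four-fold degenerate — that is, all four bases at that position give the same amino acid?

Codon 1 ATT (Ile): third position 3-fold.
Codon 2 CCT (Pro): third position 4-fold.
Codon 3 AAG (Lys): third position 2-fold.
Codon 4 CTT (Leu): third position 4-fold.
Codon 5 GCG (Ala): third position 4-fold.
Codon 6 CAA (Gln): third position 2-fold.
Codon 7 TAC (Tyr): third position 2-fold.
Four-fold degenerate third positions: 3.

3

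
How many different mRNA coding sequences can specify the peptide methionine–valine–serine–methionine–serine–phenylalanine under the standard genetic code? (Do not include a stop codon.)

Met: 1 codon.
Val: 4 codons.
Ser: 6 codons.
Met: 1 codon.
Ser: 6 codons.
Phe: 2 codons.
1 × 4 × 6 × 1 × 6 × 2 = 288.

288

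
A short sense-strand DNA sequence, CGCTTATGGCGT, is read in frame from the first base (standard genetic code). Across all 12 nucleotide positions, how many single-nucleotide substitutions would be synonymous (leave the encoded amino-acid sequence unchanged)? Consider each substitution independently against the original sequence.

Codon 1 (CGC, Arg): 3 synonymous substitutions.
Codon 2 (TTA, Leu): 2 synonymous substitutions.
Codon 3 (TGG, Trp): 0 synonymous substitutions.
Codon 4 (CGT, Arg): 3 synonymous substitutions.
Total: 3 + 2 + 0 + 3 = 8.

8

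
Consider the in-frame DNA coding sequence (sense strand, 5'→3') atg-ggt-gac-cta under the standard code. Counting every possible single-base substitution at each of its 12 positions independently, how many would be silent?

Codon 1 (ATG, Met): 0 synonymous substitutions.
Codon 2 (GGT, Gly): 3 synonymous substitutions.
Codon 3 (GAC, Asp): 1 synonymous substitution.
Codon 4 (CTA, Leu): 4 synonymous substitutions.
Total: 0 + 3 + 1 + 4 = 8.

8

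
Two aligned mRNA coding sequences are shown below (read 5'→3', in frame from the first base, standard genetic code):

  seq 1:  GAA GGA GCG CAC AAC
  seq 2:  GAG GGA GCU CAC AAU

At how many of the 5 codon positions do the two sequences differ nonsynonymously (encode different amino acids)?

0

Codon 1: GAA Glu / GAG Glu — synonymous.
Codon 2: GGA Gly / GGA Gly — identical.
Codon 3: GCG Ala / GCU Ala — synonymous.
Codon 4: CAC His / CAC His — identical.
Codon 5: AAC Asn / AAU Asn — synonymous.
Nonsynonymous differences: 0.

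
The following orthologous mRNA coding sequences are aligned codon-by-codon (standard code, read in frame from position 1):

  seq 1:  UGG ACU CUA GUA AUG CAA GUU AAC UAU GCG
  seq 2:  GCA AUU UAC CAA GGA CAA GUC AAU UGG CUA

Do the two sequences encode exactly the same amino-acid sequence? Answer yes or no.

Codon 1: UGG Trp / GCA Ala — nonsynonymous.
Codon 2: ACU Thr / AUU Ile — nonsynonymous.
Codon 3: CUA Leu / UAC Tyr — nonsynonymous.
Codon 4: GUA Val / CAA Gln — nonsynonymous.
Codon 5: AUG Met / GGA Gly — nonsynonymous.
Codon 6: CAA Gln / CAA Gln — identical.
Codon 7: GUU Val / GUC Val — synonymous.
Codon 8: AAC Asn / AAU Asn — synonymous.
Codon 9: UAU Tyr / UGG Trp — nonsynonymous.
Codon 10: GCG Ala / CUA Leu — nonsynonymous.
Nonsynonymous differences: 7 → different protein.

no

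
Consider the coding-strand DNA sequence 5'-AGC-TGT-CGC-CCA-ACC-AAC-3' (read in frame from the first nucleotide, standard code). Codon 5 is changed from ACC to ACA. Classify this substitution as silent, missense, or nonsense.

silent

Position 15 falls in codon 5: ACC → Thr.
After the substitution the codon is ACA → Thr.
Both encode Thr, so the change is synonymous.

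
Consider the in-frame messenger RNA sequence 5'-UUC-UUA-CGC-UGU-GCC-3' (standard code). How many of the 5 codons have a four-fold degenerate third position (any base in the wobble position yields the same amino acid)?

2

Codon 1 UUC (Phe): third position 2-fold.
Codon 2 UUA (Leu): third position 2-fold.
Codon 3 CGC (Arg): third position 4-fold.
Codon 4 UGU (Cys): third position 2-fold.
Codon 5 GCC (Ala): third position 4-fold.
Four-fold degenerate third positions: 2.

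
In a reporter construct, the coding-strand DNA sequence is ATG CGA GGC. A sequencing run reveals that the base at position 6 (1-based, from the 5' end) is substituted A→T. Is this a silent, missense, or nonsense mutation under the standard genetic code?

Position 6 falls in codon 2: CGA → Arg.
After the substitution the codon is CGT → Arg.
Both encode Arg, so the change is synonymous.

silent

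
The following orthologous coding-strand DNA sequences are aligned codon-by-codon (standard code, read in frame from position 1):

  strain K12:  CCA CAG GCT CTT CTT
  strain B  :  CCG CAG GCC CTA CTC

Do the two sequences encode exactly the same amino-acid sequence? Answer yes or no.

yes

Codon 1: CCA Pro / CCG Pro — synonymous.
Codon 2: CAG Gln / CAG Gln — identical.
Codon 3: GCT Ala / GCC Ala — synonymous.
Codon 4: CTT Leu / CTA Leu — synonymous.
Codon 5: CTT Leu / CTC Leu — synonymous.
Nonsynonymous differences: 0 → same protein.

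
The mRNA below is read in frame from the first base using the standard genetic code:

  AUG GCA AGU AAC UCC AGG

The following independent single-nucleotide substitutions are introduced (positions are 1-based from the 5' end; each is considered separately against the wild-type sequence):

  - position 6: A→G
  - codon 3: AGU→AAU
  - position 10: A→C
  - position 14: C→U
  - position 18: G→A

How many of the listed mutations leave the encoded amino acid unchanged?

Codon 2: GCA (Ala) → GCG (Ala) — synonymous.
Codon 3: AGU (Ser) → AAU (Asn) — missense.
Codon 4: AAC (Asn) → CAC (His) — missense.
Codon 5: UCC (Ser) → UUC (Phe) — missense.
Codon 6: AGG (Arg) → AGA (Arg) — synonymous.
Synonymous: 2 of 5.

2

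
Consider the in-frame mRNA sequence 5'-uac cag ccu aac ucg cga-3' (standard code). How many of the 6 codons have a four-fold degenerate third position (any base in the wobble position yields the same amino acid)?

3

Codon 1 UAC (Tyr): third position 2-fold.
Codon 2 CAG (Gln): third position 2-fold.
Codon 3 CCU (Pro): third position 4-fold.
Codon 4 AAC (Asn): third position 2-fold.
Codon 5 UCG (Ser): third position 4-fold.
Codon 6 CGA (Arg): third position 4-fold.
Four-fold degenerate third positions: 3.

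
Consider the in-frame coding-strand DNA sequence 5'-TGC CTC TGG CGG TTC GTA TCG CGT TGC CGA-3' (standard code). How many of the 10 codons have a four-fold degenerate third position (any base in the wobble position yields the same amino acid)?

6

Codon 1 TGC (Cys): third position 2-fold.
Codon 2 CTC (Leu): third position 4-fold.
Codon 3 TGG (Trp): third position 1-fold.
Codon 4 CGG (Arg): third position 4-fold.
Codon 5 TTC (Phe): third position 2-fold.
Codon 6 GTA (Val): third position 4-fold.
Codon 7 TCG (Ser): third position 4-fold.
Codon 8 CGT (Arg): third position 4-fold.
Codon 9 TGC (Cys): third position 2-fold.
Codon 10 CGA (Arg): third position 4-fold.
Four-fold degenerate third positions: 6.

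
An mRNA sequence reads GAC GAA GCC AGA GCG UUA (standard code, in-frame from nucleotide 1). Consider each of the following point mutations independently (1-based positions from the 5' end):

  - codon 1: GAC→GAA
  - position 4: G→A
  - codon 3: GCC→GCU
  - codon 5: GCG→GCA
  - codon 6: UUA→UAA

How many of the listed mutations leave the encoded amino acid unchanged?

Codon 1: GAC (Asp) → GAA (Glu) — missense.
Codon 2: GAA (Glu) → AAA (Lys) — missense.
Codon 3: GCC (Ala) → GCU (Ala) — synonymous.
Codon 5: GCG (Ala) → GCA (Ala) — synonymous.
Codon 6: UUA (Leu) → UAA (Stop) — nonsense.
Synonymous: 2 of 5.

2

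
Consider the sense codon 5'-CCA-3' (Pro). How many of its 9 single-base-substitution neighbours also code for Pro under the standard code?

Position 1: none → 0 synonymous.
Position 2: none → 0 synonymous.
Position 3: CCU, CCC, CCG → 3 synonymous.
Total: 0 + 0 + 3 = 3.

3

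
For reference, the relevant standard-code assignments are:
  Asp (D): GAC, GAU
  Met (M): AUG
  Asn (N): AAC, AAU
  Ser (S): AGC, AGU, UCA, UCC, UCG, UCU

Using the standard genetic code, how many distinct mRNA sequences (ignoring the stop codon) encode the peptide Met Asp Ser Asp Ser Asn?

288

Met: 1 codon.
Asp: 2 codons.
Ser: 6 codons.
Asp: 2 codons.
Ser: 6 codons.
Asn: 2 codons.
1 × 2 × 6 × 2 × 6 × 2 = 288.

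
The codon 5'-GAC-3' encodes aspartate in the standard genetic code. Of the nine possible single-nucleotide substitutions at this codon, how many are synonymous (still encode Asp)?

Position 1: none → 0 synonymous.
Position 2: none → 0 synonymous.
Position 3: GAU → 1 synonymous.
Total: 0 + 0 + 1 = 1.

1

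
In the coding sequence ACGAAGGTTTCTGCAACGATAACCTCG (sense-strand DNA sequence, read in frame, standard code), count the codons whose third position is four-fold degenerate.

Codon 1 ACG (Thr): third position 4-fold.
Codon 2 AAG (Lys): third position 2-fold.
Codon 3 GTT (Val): third position 4-fold.
Codon 4 TCT (Ser): third position 4-fold.
Codon 5 GCA (Ala): third position 4-fold.
Codon 6 ACG (Thr): third position 4-fold.
Codon 7 ATA (Ile): third position 3-fold.
Codon 8 ACC (Thr): third position 4-fold.
Codon 9 TCG (Ser): third position 4-fold.
Four-fold degenerate third positions: 7.

7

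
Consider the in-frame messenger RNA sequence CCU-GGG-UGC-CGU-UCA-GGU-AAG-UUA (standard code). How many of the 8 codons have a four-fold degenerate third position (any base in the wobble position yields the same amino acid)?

5

Codon 1 CCU (Pro): third position 4-fold.
Codon 2 GGG (Gly): third position 4-fold.
Codon 3 UGC (Cys): third position 2-fold.
Codon 4 CGU (Arg): third position 4-fold.
Codon 5 UCA (Ser): third position 4-fold.
Codon 6 GGU (Gly): third position 4-fold.
Codon 7 AAG (Lys): third position 2-fold.
Codon 8 UUA (Leu): third position 2-fold.
Four-fold degenerate third positions: 5.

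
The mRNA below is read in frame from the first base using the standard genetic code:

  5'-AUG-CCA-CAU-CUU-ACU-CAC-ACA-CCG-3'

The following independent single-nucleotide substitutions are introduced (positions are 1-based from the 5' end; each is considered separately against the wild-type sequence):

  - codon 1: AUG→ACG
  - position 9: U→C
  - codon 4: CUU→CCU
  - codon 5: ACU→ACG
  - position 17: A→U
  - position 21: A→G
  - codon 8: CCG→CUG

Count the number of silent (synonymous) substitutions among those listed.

Codon 1: AUG (Met) → ACG (Thr) — missense.
Codon 3: CAU (His) → CAC (His) — synonymous.
Codon 4: CUU (Leu) → CCU (Pro) — missense.
Codon 5: ACU (Thr) → ACG (Thr) — synonymous.
Codon 6: CAC (His) → CUC (Leu) — missense.
Codon 7: ACA (Thr) → ACG (Thr) — synonymous.
Codon 8: CCG (Pro) → CUG (Leu) — missense.
Synonymous: 3 of 7.

3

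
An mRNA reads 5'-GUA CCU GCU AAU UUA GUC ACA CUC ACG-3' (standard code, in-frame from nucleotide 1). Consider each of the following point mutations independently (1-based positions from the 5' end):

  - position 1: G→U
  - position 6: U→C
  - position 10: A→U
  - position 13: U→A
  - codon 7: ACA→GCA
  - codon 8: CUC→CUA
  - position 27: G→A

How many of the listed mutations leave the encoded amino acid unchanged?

3

Codon 1: GUA (Val) → UUA (Leu) — missense.
Codon 2: CCU (Pro) → CCC (Pro) — synonymous.
Codon 4: AAU (Asn) → UAU (Tyr) — missense.
Codon 5: UUA (Leu) → AUA (Ile) — missense.
Codon 7: ACA (Thr) → GCA (Ala) — missense.
Codon 8: CUC (Leu) → CUA (Leu) — synonymous.
Codon 9: ACG (Thr) → ACA (Thr) — synonymous.
Synonymous: 3 of 7.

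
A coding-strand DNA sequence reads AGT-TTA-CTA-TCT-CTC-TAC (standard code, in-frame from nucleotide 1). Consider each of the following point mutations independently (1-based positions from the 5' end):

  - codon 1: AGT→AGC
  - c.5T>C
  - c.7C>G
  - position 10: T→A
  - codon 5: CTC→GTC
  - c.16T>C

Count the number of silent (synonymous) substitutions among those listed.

Codon 1: AGT (Ser) → AGC (Ser) — synonymous.
Codon 2: TTA (Leu) → TCA (Ser) — missense.
Codon 3: CTA (Leu) → GTA (Val) — missense.
Codon 4: TCT (Ser) → ACT (Thr) — missense.
Codon 5: CTC (Leu) → GTC (Val) — missense.
Codon 6: TAC (Tyr) → CAC (His) — missense.
Synonymous: 1 of 6.

1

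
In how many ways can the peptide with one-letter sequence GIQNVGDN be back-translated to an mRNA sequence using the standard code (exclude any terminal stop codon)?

3072

Gly: 4 codons.
Ile: 3 codons.
Gln: 2 codons.
Asn: 2 codons.
Val: 4 codons.
Gly: 4 codons.
Asp: 2 codons.
Asn: 2 codons.
4 × 3 × 2 × 2 × 4 × 4 × 2 × 2 = 3072.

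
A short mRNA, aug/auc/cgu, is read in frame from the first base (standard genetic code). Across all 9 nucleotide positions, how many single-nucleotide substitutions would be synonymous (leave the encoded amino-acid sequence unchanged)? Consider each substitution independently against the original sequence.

Codon 1 (AUG, Met): 0 synonymous substitutions.
Codon 2 (AUC, Ile): 2 synonymous substitutions.
Codon 3 (CGU, Arg): 3 synonymous substitutions.
Total: 0 + 2 + 3 = 5.

5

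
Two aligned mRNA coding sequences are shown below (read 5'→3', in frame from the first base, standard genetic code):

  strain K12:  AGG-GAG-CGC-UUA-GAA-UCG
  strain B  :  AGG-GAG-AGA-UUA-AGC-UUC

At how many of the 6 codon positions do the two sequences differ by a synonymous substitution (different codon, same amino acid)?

Codon 1: AGG Arg / AGG Arg — identical.
Codon 2: GAG Glu / GAG Glu — identical.
Codon 3: CGC Arg / AGA Arg — synonymous.
Codon 4: UUA Leu / UUA Leu — identical.
Codon 5: GAA Glu / AGC Ser — nonsynonymous.
Codon 6: UCG Ser / UUC Phe — nonsynonymous.
Synonymous differences: 1.

1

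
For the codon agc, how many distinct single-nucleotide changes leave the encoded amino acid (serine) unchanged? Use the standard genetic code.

1

Position 1: none → 0 synonymous.
Position 2: none → 0 synonymous.
Position 3: AGU → 1 synonymous.
Total: 0 + 0 + 1 = 1.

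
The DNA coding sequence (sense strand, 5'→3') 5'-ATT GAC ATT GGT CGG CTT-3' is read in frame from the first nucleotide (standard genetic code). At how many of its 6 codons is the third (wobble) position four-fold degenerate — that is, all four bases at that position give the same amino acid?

Codon 1 ATT (Ile): third position 3-fold.
Codon 2 GAC (Asp): third position 2-fold.
Codon 3 ATT (Ile): third position 3-fold.
Codon 4 GGT (Gly): third position 4-fold.
Codon 5 CGG (Arg): third position 4-fold.
Codon 6 CTT (Leu): third position 4-fold.
Four-fold degenerate third positions: 3.

3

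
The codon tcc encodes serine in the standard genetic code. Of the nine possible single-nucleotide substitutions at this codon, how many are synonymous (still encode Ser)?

3

Position 1: none → 0 synonymous.
Position 2: none → 0 synonymous.
Position 3: TCT, TCA, TCG → 3 synonymous.
Total: 0 + 0 + 3 = 3.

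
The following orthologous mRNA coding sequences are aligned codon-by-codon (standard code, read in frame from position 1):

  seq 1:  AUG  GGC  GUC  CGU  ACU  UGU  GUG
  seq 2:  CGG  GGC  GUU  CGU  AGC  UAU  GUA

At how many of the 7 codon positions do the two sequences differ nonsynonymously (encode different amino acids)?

Codon 1: AUG Met / CGG Arg — nonsynonymous.
Codon 2: GGC Gly / GGC Gly — identical.
Codon 3: GUC Val / GUU Val — synonymous.
Codon 4: CGU Arg / CGU Arg — identical.
Codon 5: ACU Thr / AGC Ser — nonsynonymous.
Codon 6: UGU Cys / UAU Tyr — nonsynonymous.
Codon 7: GUG Val / GUA Val — synonymous.
Nonsynonymous differences: 3.

3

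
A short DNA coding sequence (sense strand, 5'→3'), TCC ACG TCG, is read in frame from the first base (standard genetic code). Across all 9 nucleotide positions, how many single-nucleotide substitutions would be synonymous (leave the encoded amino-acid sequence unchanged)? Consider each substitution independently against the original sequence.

Codon 1 (TCC, Ser): 3 synonymous substitutions.
Codon 2 (ACG, Thr): 3 synonymous substitutions.
Codon 3 (TCG, Ser): 3 synonymous substitutions.
Total: 3 + 3 + 3 = 9.

9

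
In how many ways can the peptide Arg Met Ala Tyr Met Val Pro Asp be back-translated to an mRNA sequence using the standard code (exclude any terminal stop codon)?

1536

Arg: 6 codons.
Met: 1 codon.
Ala: 4 codons.
Tyr: 2 codons.
Met: 1 codon.
Val: 4 codons.
Pro: 4 codons.
Asp: 2 codons.
6 × 1 × 4 × 2 × 1 × 4 × 4 × 2 = 1536.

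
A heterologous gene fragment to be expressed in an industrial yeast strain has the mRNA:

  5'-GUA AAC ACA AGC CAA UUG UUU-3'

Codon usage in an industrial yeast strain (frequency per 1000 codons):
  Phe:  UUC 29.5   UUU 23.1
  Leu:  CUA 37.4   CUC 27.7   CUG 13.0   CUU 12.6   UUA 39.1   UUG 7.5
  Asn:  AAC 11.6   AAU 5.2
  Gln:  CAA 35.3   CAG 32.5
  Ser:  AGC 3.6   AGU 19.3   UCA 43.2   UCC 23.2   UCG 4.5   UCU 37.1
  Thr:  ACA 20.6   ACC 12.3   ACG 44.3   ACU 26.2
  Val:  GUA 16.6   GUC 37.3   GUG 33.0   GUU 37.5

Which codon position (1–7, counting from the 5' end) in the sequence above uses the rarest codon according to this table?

4

Codon 1 GUA (Val): 16.6 per 1000.
Codon 2 AAC (Asn): 11.6 per 1000.
Codon 3 ACA (Thr): 20.6 per 1000.
Codon 4 AGC (Ser): 3.6 per 1000.
Codon 5 CAA (Gln): 35.3 per 1000.
Codon 6 UUG (Leu): 7.5 per 1000.
Codon 7 UUU (Phe): 23.1 per 1000.
Lowest frequency is 3.6 at codon 4.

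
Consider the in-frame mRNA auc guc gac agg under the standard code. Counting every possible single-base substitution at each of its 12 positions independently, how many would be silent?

Codon 1 (AUC, Ile): 2 synonymous substitutions.
Codon 2 (GUC, Val): 3 synonymous substitutions.
Codon 3 (GAC, Asp): 1 synonymous substitution.
Codon 4 (AGG, Arg): 2 synonymous substitutions.
Total: 2 + 3 + 1 + 2 = 8.

8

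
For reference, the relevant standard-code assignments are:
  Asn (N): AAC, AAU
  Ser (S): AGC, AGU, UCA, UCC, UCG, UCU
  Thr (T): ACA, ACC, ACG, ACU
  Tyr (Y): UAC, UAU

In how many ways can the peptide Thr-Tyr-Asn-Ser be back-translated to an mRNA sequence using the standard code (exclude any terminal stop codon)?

96

Thr: 4 codons.
Tyr: 2 codons.
Asn: 2 codons.
Ser: 6 codons.
4 × 2 × 2 × 6 = 96.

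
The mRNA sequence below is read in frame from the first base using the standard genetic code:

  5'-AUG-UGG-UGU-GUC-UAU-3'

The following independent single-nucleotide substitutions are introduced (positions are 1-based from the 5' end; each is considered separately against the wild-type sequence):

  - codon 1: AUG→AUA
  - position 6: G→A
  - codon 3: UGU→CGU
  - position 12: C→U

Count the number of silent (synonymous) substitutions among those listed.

1

Codon 1: AUG (Met) → AUA (Ile) — missense.
Codon 2: UGG (Trp) → UGA (Stop) — nonsense.
Codon 3: UGU (Cys) → CGU (Arg) — missense.
Codon 4: GUC (Val) → GUU (Val) — synonymous.
Synonymous: 1 of 4.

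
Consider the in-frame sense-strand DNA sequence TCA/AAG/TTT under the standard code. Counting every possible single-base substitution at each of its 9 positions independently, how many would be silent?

Codon 1 (TCA, Ser): 3 synonymous substitutions.
Codon 2 (AAG, Lys): 1 synonymous substitution.
Codon 3 (TTT, Phe): 1 synonymous substitution.
Total: 3 + 1 + 1 = 5.

5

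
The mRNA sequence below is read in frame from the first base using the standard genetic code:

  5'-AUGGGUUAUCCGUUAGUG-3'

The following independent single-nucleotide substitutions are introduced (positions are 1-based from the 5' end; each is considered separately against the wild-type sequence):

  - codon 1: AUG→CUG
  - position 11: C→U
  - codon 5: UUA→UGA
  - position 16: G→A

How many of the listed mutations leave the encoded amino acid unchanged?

Codon 1: AUG (Met) → CUG (Leu) — missense.
Codon 4: CCG (Pro) → CUG (Leu) — missense.
Codon 5: UUA (Leu) → UGA (Stop) — nonsense.
Codon 6: GUG (Val) → AUG (Met) — missense.
Synonymous: 0 of 4.

0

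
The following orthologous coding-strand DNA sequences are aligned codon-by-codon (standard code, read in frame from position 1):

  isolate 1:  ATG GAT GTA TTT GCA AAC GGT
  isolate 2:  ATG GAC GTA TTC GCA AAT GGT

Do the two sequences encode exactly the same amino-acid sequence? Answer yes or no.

yes

Codon 1: ATG Met / ATG Met — identical.
Codon 2: GAT Asp / GAC Asp — synonymous.
Codon 3: GTA Val / GTA Val — identical.
Codon 4: TTT Phe / TTC Phe — synonymous.
Codon 5: GCA Ala / GCA Ala — identical.
Codon 6: AAC Asn / AAT Asn — synonymous.
Codon 7: GGT Gly / GGT Gly — identical.
Nonsynonymous differences: 0 → same protein.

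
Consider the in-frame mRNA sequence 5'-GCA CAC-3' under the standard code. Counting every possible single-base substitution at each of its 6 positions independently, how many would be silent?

4

Codon 1 (GCA, Ala): 3 synonymous substitutions.
Codon 2 (CAC, His): 1 synonymous substitution.
Total: 3 + 1 = 4.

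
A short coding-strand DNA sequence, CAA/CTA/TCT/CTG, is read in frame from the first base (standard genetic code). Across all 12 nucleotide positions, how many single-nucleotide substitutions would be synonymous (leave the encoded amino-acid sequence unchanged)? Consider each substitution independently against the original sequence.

12

Codon 1 (CAA, Gln): 1 synonymous substitution.
Codon 2 (CTA, Leu): 4 synonymous substitutions.
Codon 3 (TCT, Ser): 3 synonymous substitutions.
Codon 4 (CTG, Leu): 4 synonymous substitutions.
Total: 1 + 4 + 3 + 4 = 12.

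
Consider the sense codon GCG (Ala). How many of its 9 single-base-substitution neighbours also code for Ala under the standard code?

3

Position 1: none → 0 synonymous.
Position 2: none → 0 synonymous.
Position 3: GCT, GCC, GCA → 3 synonymous.
Total: 0 + 0 + 3 = 3.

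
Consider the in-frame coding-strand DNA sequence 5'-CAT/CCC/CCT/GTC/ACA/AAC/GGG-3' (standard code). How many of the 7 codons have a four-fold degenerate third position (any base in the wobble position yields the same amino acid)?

Codon 1 CAT (His): third position 2-fold.
Codon 2 CCC (Pro): third position 4-fold.
Codon 3 CCT (Pro): third position 4-fold.
Codon 4 GTC (Val): third position 4-fold.
Codon 5 ACA (Thr): third position 4-fold.
Codon 6 AAC (Asn): third position 2-fold.
Codon 7 GGG (Gly): third position 4-fold.
Four-fold degenerate third positions: 5.

5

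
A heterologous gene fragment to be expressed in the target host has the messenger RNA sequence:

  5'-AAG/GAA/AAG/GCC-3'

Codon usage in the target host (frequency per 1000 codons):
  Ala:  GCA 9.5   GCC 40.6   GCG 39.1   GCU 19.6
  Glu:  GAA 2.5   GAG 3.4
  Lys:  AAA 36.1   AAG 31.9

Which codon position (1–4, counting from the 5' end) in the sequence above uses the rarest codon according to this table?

Codon 1 AAG (Lys): 31.9 per 1000.
Codon 2 GAA (Glu): 2.5 per 1000.
Codon 3 AAG (Lys): 31.9 per 1000.
Codon 4 GCC (Ala): 40.6 per 1000.
Lowest frequency is 2.5 at codon 2.

2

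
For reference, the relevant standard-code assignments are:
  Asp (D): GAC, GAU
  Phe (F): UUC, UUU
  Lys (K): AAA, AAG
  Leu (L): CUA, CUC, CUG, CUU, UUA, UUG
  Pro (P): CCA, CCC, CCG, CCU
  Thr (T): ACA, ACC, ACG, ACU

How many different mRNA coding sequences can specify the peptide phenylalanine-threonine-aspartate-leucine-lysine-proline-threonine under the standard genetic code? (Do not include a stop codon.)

Phe: 2 codons.
Thr: 4 codons.
Asp: 2 codons.
Leu: 6 codons.
Lys: 2 codons.
Pro: 4 codons.
Thr: 4 codons.
2 × 4 × 2 × 6 × 2 × 4 × 4 = 3072.

3072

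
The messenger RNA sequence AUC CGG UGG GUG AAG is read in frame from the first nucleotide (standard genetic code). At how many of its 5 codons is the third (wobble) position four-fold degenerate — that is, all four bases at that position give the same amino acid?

2

Codon 1 AUC (Ile): third position 3-fold.
Codon 2 CGG (Arg): third position 4-fold.
Codon 3 UGG (Trp): third position 1-fold.
Codon 4 GUG (Val): third position 4-fold.
Codon 5 AAG (Lys): third position 2-fold.
Four-fold degenerate third positions: 2.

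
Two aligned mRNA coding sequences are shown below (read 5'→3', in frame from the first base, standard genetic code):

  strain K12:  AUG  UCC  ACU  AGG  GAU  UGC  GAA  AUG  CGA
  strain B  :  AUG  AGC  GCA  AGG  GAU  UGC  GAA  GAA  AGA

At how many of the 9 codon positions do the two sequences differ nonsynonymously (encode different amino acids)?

Codon 1: AUG Met / AUG Met — identical.
Codon 2: UCC Ser / AGC Ser — synonymous.
Codon 3: ACU Thr / GCA Ala — nonsynonymous.
Codon 4: AGG Arg / AGG Arg — identical.
Codon 5: GAU Asp / GAU Asp — identical.
Codon 6: UGC Cys / UGC Cys — identical.
Codon 7: GAA Glu / GAA Glu — identical.
Codon 8: AUG Met / GAA Glu — nonsynonymous.
Codon 9: CGA Arg / AGA Arg — synonymous.
Nonsynonymous differences: 2.

2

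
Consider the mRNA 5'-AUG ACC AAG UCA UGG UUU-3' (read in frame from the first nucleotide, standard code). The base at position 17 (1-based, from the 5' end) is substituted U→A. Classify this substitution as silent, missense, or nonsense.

missense

Position 17 falls in codon 6: UUU → Phe.
After the substitution the codon is UAU → Tyr.
Phe ≠ Tyr, so this is a missense mutation.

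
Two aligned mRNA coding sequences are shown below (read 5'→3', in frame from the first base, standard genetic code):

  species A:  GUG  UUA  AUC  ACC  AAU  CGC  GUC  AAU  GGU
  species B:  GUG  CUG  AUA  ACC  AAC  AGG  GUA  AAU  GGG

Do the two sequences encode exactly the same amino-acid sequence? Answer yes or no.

yes

Codon 1: GUG Val / GUG Val — identical.
Codon 2: UUA Leu / CUG Leu — synonymous.
Codon 3: AUC Ile / AUA Ile — synonymous.
Codon 4: ACC Thr / ACC Thr — identical.
Codon 5: AAU Asn / AAC Asn — synonymous.
Codon 6: CGC Arg / AGG Arg — synonymous.
Codon 7: GUC Val / GUA Val — synonymous.
Codon 8: AAU Asn / AAU Asn — identical.
Codon 9: GGU Gly / GGG Gly — synonymous.
Nonsynonymous differences: 0 → same protein.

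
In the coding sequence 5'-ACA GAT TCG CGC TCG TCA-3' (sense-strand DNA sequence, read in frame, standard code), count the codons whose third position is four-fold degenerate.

5

Codon 1 ACA (Thr): third position 4-fold.
Codon 2 GAT (Asp): third position 2-fold.
Codon 3 TCG (Ser): third position 4-fold.
Codon 4 CGC (Arg): third position 4-fold.
Codon 5 TCG (Ser): third position 4-fold.
Codon 6 TCA (Ser): third position 4-fold.
Four-fold degenerate third positions: 5.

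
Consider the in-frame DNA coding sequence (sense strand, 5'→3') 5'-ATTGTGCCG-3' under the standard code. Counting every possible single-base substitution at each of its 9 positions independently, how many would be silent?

8

Codon 1 (ATT, Ile): 2 synonymous substitutions.
Codon 2 (GTG, Val): 3 synonymous substitutions.
Codon 3 (CCG, Pro): 3 synonymous substitutions.
Total: 2 + 3 + 3 = 8.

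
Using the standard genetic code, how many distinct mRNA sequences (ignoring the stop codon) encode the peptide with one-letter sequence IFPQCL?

576

Ile: 3 codons.
Phe: 2 codons.
Pro: 4 codons.
Gln: 2 codons.
Cys: 2 codons.
Leu: 6 codons.
3 × 2 × 4 × 2 × 2 × 6 = 576.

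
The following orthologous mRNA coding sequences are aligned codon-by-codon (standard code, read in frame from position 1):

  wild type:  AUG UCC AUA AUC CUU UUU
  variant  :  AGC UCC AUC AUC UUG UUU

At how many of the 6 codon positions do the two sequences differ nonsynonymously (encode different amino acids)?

1

Codon 1: AUG Met / AGC Ser — nonsynonymous.
Codon 2: UCC Ser / UCC Ser — identical.
Codon 3: AUA Ile / AUC Ile — synonymous.
Codon 4: AUC Ile / AUC Ile — identical.
Codon 5: CUU Leu / UUG Leu — synonymous.
Codon 6: UUU Phe / UUU Phe — identical.
Nonsynonymous differences: 1.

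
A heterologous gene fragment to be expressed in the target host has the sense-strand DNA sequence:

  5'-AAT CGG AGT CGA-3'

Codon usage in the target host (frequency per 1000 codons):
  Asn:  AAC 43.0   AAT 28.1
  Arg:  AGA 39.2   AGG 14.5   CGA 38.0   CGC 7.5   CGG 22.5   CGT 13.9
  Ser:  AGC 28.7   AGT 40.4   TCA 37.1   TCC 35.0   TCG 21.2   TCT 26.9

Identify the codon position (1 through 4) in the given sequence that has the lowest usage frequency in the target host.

2

Codon 1 AAT (Asn): 28.1 per 1000.
Codon 2 CGG (Arg): 22.5 per 1000.
Codon 3 AGT (Ser): 40.4 per 1000.
Codon 4 CGA (Arg): 38.0 per 1000.
Lowest frequency is 22.5 at codon 2.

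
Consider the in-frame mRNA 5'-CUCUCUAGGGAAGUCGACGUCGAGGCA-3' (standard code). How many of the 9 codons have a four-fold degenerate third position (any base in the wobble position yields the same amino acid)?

5

Codon 1 CUC (Leu): third position 4-fold.
Codon 2 UCU (Ser): third position 4-fold.
Codon 3 AGG (Arg): third position 2-fold.
Codon 4 GAA (Glu): third position 2-fold.
Codon 5 GUC (Val): third position 4-fold.
Codon 6 GAC (Asp): third position 2-fold.
Codon 7 GUC (Val): third position 4-fold.
Codon 8 GAG (Glu): third position 2-fold.
Codon 9 GCA (Ala): third position 4-fold.
Four-fold degenerate third positions: 5.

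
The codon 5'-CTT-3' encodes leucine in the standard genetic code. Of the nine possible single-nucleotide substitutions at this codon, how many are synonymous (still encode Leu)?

Position 1: none → 0 synonymous.
Position 2: none → 0 synonymous.
Position 3: CTC, CTA, CTG → 3 synonymous.
Total: 0 + 0 + 3 = 3.

3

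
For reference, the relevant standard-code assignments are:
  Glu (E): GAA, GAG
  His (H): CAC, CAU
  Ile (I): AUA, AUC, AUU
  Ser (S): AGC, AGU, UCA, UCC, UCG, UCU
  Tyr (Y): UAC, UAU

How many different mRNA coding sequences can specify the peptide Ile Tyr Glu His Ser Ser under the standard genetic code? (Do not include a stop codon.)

864

Ile: 3 codons.
Tyr: 2 codons.
Glu: 2 codons.
His: 2 codons.
Ser: 6 codons.
Ser: 6 codons.
3 × 2 × 2 × 2 × 6 × 6 = 864.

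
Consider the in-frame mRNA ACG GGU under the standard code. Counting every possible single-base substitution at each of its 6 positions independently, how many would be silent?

6

Codon 1 (ACG, Thr): 3 synonymous substitutions.
Codon 2 (GGU, Gly): 3 synonymous substitutions.
Total: 3 + 3 = 6.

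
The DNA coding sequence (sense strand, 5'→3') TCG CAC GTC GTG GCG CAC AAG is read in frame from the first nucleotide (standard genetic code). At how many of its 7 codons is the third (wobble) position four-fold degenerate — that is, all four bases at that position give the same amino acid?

4

Codon 1 TCG (Ser): third position 4-fold.
Codon 2 CAC (His): third position 2-fold.
Codon 3 GTC (Val): third position 4-fold.
Codon 4 GTG (Val): third position 4-fold.
Codon 5 GCG (Ala): third position 4-fold.
Codon 6 CAC (His): third position 2-fold.
Codon 7 AAG (Lys): third position 2-fold.
Four-fold degenerate third positions: 4.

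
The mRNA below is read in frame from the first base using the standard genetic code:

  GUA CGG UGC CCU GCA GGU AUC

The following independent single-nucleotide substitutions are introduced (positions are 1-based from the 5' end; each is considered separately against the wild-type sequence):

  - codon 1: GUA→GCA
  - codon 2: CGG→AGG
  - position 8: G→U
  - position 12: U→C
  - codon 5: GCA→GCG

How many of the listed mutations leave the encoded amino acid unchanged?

Codon 1: GUA (Val) → GCA (Ala) — missense.
Codon 2: CGG (Arg) → AGG (Arg) — synonymous.
Codon 3: UGC (Cys) → UUC (Phe) — missense.
Codon 4: CCU (Pro) → CCC (Pro) — synonymous.
Codon 5: GCA (Ala) → GCG (Ala) — synonymous.
Synonymous: 3 of 5.

3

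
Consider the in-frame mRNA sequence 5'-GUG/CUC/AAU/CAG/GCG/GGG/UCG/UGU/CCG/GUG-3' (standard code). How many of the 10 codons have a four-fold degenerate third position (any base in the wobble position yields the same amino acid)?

7

Codon 1 GUG (Val): third position 4-fold.
Codon 2 CUC (Leu): third position 4-fold.
Codon 3 AAU (Asn): third position 2-fold.
Codon 4 CAG (Gln): third position 2-fold.
Codon 5 GCG (Ala): third position 4-fold.
Codon 6 GGG (Gly): third position 4-fold.
Codon 7 UCG (Ser): third position 4-fold.
Codon 8 UGU (Cys): third position 2-fold.
Codon 9 CCG (Pro): third position 4-fold.
Codon 10 GUG (Val): third position 4-fold.
Four-fold degenerate third positions: 7.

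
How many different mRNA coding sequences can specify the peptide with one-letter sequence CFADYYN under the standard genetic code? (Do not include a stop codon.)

256

Cys: 2 codons.
Phe: 2 codons.
Ala: 4 codons.
Asp: 2 codons.
Tyr: 2 codons.
Tyr: 2 codons.
Asn: 2 codons.
2 × 2 × 4 × 2 × 2 × 2 × 2 = 256.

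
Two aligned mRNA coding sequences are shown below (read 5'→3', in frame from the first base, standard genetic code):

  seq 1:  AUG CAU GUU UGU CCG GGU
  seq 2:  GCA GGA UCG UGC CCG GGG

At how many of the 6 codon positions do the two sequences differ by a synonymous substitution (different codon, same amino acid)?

2

Codon 1: AUG Met / GCA Ala — nonsynonymous.
Codon 2: CAU His / GGA Gly — nonsynonymous.
Codon 3: GUU Val / UCG Ser — nonsynonymous.
Codon 4: UGU Cys / UGC Cys — synonymous.
Codon 5: CCG Pro / CCG Pro — identical.
Codon 6: GGU Gly / GGG Gly — synonymous.
Synonymous differences: 2.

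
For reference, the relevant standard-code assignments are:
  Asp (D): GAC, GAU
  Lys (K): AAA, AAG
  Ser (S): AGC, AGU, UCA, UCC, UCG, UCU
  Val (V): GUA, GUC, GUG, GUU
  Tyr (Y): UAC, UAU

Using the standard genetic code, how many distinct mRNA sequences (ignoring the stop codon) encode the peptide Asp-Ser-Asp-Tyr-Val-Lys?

Asp: 2 codons.
Ser: 6 codons.
Asp: 2 codons.
Tyr: 2 codons.
Val: 4 codons.
Lys: 2 codons.
2 × 6 × 2 × 2 × 4 × 2 = 384.

384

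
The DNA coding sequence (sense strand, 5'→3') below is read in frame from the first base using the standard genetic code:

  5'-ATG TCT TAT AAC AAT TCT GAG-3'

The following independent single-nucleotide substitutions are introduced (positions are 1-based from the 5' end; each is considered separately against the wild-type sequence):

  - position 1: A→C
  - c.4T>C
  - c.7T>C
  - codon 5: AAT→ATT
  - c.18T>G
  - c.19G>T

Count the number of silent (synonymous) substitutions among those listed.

1

Codon 1: ATG (Met) → CTG (Leu) — missense.
Codon 2: TCT (Ser) → CCT (Pro) — missense.
Codon 3: TAT (Tyr) → CAT (His) — missense.
Codon 5: AAT (Asn) → ATT (Ile) — missense.
Codon 6: TCT (Ser) → TCG (Ser) — synonymous.
Codon 7: GAG (Glu) → TAG (Stop) — nonsense.
Synonymous: 1 of 6.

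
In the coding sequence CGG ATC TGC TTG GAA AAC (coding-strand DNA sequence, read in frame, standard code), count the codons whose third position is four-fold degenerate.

Codon 1 CGG (Arg): third position 4-fold.
Codon 2 ATC (Ile): third position 3-fold.
Codon 3 TGC (Cys): third position 2-fold.
Codon 4 TTG (Leu): third position 2-fold.
Codon 5 GAA (Glu): third position 2-fold.
Codon 6 AAC (Asn): third position 2-fold.
Four-fold degenerate third positions: 1.

1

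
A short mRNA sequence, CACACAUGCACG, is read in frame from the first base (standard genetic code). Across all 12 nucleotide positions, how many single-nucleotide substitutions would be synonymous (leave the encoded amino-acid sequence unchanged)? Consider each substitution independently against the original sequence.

Codon 1 (CAC, His): 1 synonymous substitution.
Codon 2 (ACA, Thr): 3 synonymous substitutions.
Codon 3 (UGC, Cys): 1 synonymous substitution.
Codon 4 (ACG, Thr): 3 synonymous substitutions.
Total: 1 + 3 + 1 + 3 = 8.

8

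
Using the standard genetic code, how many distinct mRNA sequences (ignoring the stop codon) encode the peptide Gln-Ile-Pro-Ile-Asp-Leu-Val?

3456

Gln: 2 codons.
Ile: 3 codons.
Pro: 4 codons.
Ile: 3 codons.
Asp: 2 codons.
Leu: 6 codons.
Val: 4 codons.
2 × 3 × 4 × 3 × 2 × 6 × 4 = 3456.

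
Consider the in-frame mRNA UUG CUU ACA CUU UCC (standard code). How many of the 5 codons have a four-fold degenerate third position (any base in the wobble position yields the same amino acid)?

Codon 1 UUG (Leu): third position 2-fold.
Codon 2 CUU (Leu): third position 4-fold.
Codon 3 ACA (Thr): third position 4-fold.
Codon 4 CUU (Leu): third position 4-fold.
Codon 5 UCC (Ser): third position 4-fold.
Four-fold degenerate third positions: 4.

4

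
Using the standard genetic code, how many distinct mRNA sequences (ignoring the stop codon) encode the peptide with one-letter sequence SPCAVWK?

Ser: 6 codons.
Pro: 4 codons.
Cys: 2 codons.
Ala: 4 codons.
Val: 4 codons.
Trp: 1 codon.
Lys: 2 codons.
6 × 4 × 2 × 4 × 4 × 1 × 2 = 1536.

1536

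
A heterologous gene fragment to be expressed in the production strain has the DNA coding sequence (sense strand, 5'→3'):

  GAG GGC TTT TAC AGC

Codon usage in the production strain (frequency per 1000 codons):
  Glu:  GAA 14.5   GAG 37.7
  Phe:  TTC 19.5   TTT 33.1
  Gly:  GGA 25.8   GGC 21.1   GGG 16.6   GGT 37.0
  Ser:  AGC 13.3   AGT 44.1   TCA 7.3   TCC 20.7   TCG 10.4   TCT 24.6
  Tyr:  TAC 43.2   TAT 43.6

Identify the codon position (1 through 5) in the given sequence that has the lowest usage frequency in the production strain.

5

Codon 1 GAG (Glu): 37.7 per 1000.
Codon 2 GGC (Gly): 21.1 per 1000.
Codon 3 TTT (Phe): 33.1 per 1000.
Codon 4 TAC (Tyr): 43.2 per 1000.
Codon 5 AGC (Ser): 13.3 per 1000.
Lowest frequency is 13.3 at codon 5.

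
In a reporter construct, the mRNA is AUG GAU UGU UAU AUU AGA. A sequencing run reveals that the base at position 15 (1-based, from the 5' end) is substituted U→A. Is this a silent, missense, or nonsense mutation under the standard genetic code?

silent

Position 15 falls in codon 5: AUU → Ile.
After the substitution the codon is AUA → Ile.
Both encode Ile, so the change is synonymous.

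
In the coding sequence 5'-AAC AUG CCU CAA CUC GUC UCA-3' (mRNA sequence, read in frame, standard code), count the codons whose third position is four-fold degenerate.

Codon 1 AAC (Asn): third position 2-fold.
Codon 2 AUG (Met): third position 1-fold.
Codon 3 CCU (Pro): third position 4-fold.
Codon 4 CAA (Gln): third position 2-fold.
Codon 5 CUC (Leu): third position 4-fold.
Codon 6 GUC (Val): third position 4-fold.
Codon 7 UCA (Ser): third position 4-fold.
Four-fold degenerate third positions: 4.

4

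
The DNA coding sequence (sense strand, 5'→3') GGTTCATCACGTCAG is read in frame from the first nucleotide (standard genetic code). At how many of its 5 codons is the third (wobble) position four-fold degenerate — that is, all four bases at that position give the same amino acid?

Codon 1 GGT (Gly): third position 4-fold.
Codon 2 TCA (Ser): third position 4-fold.
Codon 3 TCA (Ser): third position 4-fold.
Codon 4 CGT (Arg): third position 4-fold.
Codon 5 CAG (Gln): third position 2-fold.
Four-fold degenerate third positions: 4.

4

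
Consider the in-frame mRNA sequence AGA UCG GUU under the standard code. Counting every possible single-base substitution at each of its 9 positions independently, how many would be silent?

8

Codon 1 (AGA, Arg): 2 synonymous substitutions.
Codon 2 (UCG, Ser): 3 synonymous substitutions.
Codon 3 (GUU, Val): 3 synonymous substitutions.
Total: 2 + 3 + 3 = 8.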